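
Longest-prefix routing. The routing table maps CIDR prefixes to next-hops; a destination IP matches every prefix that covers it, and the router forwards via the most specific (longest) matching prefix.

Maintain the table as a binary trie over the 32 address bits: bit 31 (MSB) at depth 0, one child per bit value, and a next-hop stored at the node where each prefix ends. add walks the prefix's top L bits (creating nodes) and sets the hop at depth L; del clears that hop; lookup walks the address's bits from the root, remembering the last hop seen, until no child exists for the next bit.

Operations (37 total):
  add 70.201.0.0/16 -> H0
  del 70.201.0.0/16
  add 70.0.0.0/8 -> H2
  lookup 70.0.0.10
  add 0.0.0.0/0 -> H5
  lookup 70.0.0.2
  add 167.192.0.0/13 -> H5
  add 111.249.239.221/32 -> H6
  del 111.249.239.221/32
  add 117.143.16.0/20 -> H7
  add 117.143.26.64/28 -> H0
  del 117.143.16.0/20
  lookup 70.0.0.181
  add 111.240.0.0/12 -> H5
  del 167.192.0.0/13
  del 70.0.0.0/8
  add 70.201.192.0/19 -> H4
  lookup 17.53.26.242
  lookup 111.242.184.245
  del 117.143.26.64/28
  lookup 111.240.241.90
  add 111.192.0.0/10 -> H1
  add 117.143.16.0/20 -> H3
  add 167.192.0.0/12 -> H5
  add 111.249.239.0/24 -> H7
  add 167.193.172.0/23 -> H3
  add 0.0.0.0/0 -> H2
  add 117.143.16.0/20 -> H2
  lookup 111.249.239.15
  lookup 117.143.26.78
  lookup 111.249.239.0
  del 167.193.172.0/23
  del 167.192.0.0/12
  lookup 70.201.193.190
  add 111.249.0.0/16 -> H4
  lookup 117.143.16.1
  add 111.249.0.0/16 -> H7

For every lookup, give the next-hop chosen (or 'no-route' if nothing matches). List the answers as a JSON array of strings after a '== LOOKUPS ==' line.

Trace:
  + 70.201.0.0/16 (H0) depth=16
  del 70.201.0.0/16 (clear depth 16)
  + 70.0.0.0/8 (H2) depth=8
  ? 70.0.0.10  path d0:-→d1:-→d2:-→d3:-→d4:-→d5:-→d6:-→d7:-→d8:H2  best=H2
  + 0.0.0.0/0 (H5) depth=0
  ? 70.0.0.2  path d0:H5→d1:-→d2:-→d3:-→d4:-→d5:-→d6:-→d7:-→d8:H2  best=H2
  + 167.192.0.0/13 (H5) depth=13
  + 111.249.239.221/32 (H6) depth=32
  del 111.249.239.221/32 (clear depth 32)
  + 117.143.16.0/20 (H7) depth=20
  + 117.143.26.64/28 (H0) depth=28
  del 117.143.16.0/20 (clear depth 20)
  ? 70.0.0.181  path d0:H5→d1:-→d2:-→d3:-→d4:-→d5:-→d6:-→d7:-→d8:H2  best=H2
  + 111.240.0.0/12 (H5) depth=12
  del 167.192.0.0/13 (clear depth 13)
  del 70.0.0.0/8 (clear depth 8)
  + 70.201.192.0/19 (H4) depth=19
  ? 17.53.26.242  path d0:H5→d1:-  best=H5
  ? 111.242.184.245  path d0:H5→d1:-→d2:-→d3:-→d4:-→d5:-→d6:-→d7:-→d8:-→d9:-→d10:-→d11:-→d12:H5  best=H5
  del 117.143.26.64/28 (clear depth 28)
  ? 111.240.241.90  path d0:H5→d1:-→d2:-→d3:-→d4:-→d5:-→d6:-→d7:-→d8:-→d9:-→d10:-→d11:-→d12:H5  best=H5
  + 111.192.0.0/10 (H1) depth=10
  + 117.143.16.0/20 (H3) depth=20
  + 167.192.0.0/12 (H5) depth=12
  + 111.249.239.0/24 (H7) depth=24
  + 167.193.172.0/23 (H3) depth=23
  + 0.0.0.0/0 (H2) depth=0
  + 117.143.16.0/20 (H2) depth=20
  ? 111.249.239.15  path d0:H2→d1:-→d2:-→d3:-→d4:-→d5:-→d6:-→d7:-→d8:-→d9:-→d10:H1→d11:-→d12:H5→d13:-→d14:-→d15:-→d16:-→d17:-→d18:-→d19:-→d20:-→d21:-→d22:-→d23:-→d24:H7  best=H7
  ? 117.143.26.78  path d0:H2→d1:-→d2:-→d3:-→d4:-→d5:-→d6:-→d7:-→d8:-→d9:-→d10:-→d11:-→d12:-→d13:-→d14:-→d15:-→d16:-→d17:-→d18:-→d19:-→d20:H2→d21:-→d22:-→d23:-→d24:-→d25:-→d26:-→d27:-→d28:-  best=H2
  ? 111.249.239.0  path d0:H2→d1:-→d2:-→d3:-→d4:-→d5:-→d6:-→d7:-→d8:-→d9:-→d10:H1→d11:-→d12:H5→d13:-→d14:-→d15:-→d16:-→d17:-→d18:-→d19:-→d20:-→d21:-→d22:-→d23:-→d24:H7  best=H7
  del 167.193.172.0/23 (clear depth 23)
  del 167.192.0.0/12 (clear depth 12)
  ? 70.201.193.190  path d0:H2→d1:-→d2:-→d3:-→d4:-→d5:-→d6:-→d7:-→d8:-→d9:-→d10:-→d11:-→d12:-→d13:-→d14:-→d15:-→d16:-→d17:-→d18:-→d19:H4  best=H4
  + 111.249.0.0/16 (H4) depth=16
  ? 117.143.16.1  path d0:H2→d1:-→d2:-→d3:-→d4:-→d5:-→d6:-→d7:-→d8:-→d9:-→d10:-→d11:-→d12:-→d13:-→d14:-→d15:-→d16:-→d17:-→d18:-→d19:-→d20:H2  best=H2
  + 111.249.0.0/16 (H7) depth=16

== LOOKUPS ==
["H2","H2","H2","H5","H5","H5","H7","H2","H7","H4","H2"]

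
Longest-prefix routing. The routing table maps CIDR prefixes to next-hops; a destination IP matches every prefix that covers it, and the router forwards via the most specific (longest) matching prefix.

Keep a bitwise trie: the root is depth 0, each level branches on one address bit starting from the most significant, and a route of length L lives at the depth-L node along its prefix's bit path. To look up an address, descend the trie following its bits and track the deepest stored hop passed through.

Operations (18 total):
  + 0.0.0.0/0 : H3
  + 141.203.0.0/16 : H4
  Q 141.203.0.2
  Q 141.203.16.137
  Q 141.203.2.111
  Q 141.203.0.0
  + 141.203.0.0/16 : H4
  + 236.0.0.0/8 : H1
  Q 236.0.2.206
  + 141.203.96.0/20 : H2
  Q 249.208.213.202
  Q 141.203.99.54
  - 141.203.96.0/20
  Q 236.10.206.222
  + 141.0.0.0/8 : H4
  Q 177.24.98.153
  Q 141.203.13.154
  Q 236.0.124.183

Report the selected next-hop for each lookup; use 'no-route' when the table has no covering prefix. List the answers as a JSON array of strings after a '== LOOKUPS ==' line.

Trace:
  add 0.0.0.0/0 -> H3 at depth 0
  add 141.203.0.0/16 -> H4 at depth 16
  Q 141.203.0.2: descend 1000110111001011 ; hops seen [H3,H4] ; pick H4
  Q 141.203.16.137: descend 1000110111001011 ; hops seen [H3,H4] ; pick H4
  Q 141.203.2.111: descend 1000110111001011 ; hops seen [H3,H4] ; pick H4
  Q 141.203.0.0: descend 1000110111001011 ; hops seen [H3,H4] ; pick H4
  add 141.203.0.0/16 -> H4 at depth 16
  add 236.0.0.0/8 -> H1 at depth 8
  Q 236.0.2.206: descend 11101100 ; hops seen [H3,H1] ; pick H1
  add 141.203.96.0/20 -> H2 at depth 20
  Q 249.208.213.202: descend 111 ; hops seen [H3] ; pick H3
  Q 141.203.99.54: descend 10001101110010110110 ; hops seen [H3,H4,H2] ; pick H2
  - 141.203.96.0/20 clear@20
  Q 236.10.206.222: descend 11101100 ; hops seen [H3,H1] ; pick H1
  add 141.0.0.0/8 -> H4 at depth 8
  Q 177.24.98.153: descend 10 ; hops seen [H3] ; pick H3
  Q 141.203.13.154: descend 10001101110010110 ; hops seen [H3,H4,H4] ; pick H4
  Q 236.0.124.183: descend 11101100 ; hops seen [H3,H1] ; pick H1

== LOOKUPS ==
["H4","H4","H4","H4","H1","H3","H2","H1","H3","H4","H1"]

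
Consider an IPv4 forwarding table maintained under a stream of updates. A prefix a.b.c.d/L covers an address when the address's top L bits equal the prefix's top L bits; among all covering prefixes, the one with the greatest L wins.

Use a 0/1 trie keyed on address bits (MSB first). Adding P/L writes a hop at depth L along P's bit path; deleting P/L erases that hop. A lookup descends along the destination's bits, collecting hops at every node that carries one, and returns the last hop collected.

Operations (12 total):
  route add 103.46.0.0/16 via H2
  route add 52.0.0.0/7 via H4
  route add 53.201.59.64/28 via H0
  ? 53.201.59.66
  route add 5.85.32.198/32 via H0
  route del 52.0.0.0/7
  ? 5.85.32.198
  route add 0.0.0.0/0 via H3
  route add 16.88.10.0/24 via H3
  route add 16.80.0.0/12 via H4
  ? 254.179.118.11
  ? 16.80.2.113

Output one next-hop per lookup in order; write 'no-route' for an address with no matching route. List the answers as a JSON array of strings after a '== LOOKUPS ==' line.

Process each operation:
  + 103.46.0.0/16 (H2) depth=16
  + 52.0.0.0/7 (H4) depth=7
  + 53.201.59.64/28 (H0) depth=28
  Q 53.201.59.66: descend 0011010111001001001110110100 ; hops seen [H4,H0] ; pick H0
  + 5.85.32.198/32 (H0) depth=32
  del 52.0.0.0/7 (clear depth 7)
  Q 5.85.32.198: descend 00000101010101010010000011000110 ; hops seen [H0] ; pick H0
  + 0.0.0.0/0 (H3) depth=0
  + 16.88.10.0/24 (H3) depth=24
  + 16.80.0.0/12 (H4) depth=12
  Q 254.179.118.11: descend ε ; hops seen [H3] ; pick H3
  Q 16.80.2.113: descend 000100000101 ; hops seen [H3,H4] ; pick H4

== LOOKUPS ==
["H0","H0","H3","H4"]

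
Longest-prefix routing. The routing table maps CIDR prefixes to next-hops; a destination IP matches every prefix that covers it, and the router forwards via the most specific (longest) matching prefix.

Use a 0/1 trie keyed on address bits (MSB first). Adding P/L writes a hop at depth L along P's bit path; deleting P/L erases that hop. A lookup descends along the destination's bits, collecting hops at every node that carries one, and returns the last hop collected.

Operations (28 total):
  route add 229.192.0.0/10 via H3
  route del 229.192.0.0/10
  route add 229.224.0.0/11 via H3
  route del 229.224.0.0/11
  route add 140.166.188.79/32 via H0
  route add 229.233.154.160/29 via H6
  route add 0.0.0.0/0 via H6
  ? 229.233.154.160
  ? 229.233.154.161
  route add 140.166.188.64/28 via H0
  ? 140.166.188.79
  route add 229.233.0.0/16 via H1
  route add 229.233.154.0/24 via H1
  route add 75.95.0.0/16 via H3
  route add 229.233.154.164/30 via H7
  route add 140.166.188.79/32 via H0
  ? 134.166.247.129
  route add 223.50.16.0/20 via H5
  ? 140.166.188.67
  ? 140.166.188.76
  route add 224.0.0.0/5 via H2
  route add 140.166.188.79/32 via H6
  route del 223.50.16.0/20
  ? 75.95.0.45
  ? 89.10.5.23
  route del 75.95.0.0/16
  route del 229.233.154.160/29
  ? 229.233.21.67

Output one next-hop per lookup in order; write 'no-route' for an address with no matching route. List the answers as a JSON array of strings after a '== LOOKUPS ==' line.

Trace:
  + 229.192.0.0/10 (H3) depth=10
  del 229.192.0.0/10 (clear depth 10)
  + 229.224.0.0/11 (H3) depth=11
  del 229.224.0.0/11 (clear depth 11)
  + 140.166.188.79/32 (H0) depth=32
  + 229.233.154.160/29 (H6) depth=29
  + 0.0.0.0/0 (H6) depth=0
  Q 229.233.154.160: descend 11100101111010011001101010100 ; hops seen [H6,H6] ; pick H6
  Q 229.233.154.161: descend 11100101111010011001101010100 ; hops seen [H6,H6] ; pick H6
  + 140.166.188.64/28 (H0) depth=28
  Q 140.166.188.79: descend 10001100101001101011110001001111 ; hops seen [H6,H0,H0] ; pick H0
  + 229.233.0.0/16 (H1) depth=16
  + 229.233.154.0/24 (H1) depth=24
  + 75.95.0.0/16 (H3) depth=16
  + 229.233.154.164/30 (H7) depth=30
  + 140.166.188.79/32 (H0) depth=32
  Q 134.166.247.129: descend 1000 ; hops seen [H6] ; pick H6
  + 223.50.16.0/20 (H5) depth=20
  Q 140.166.188.67: descend 1000110010100110101111000100 ; hops seen [H6,H0] ; pick H0
  Q 140.166.188.76: descend 100011001010011010111100010011 ; hops seen [H6,H0] ; pick H0
  + 224.0.0.0/5 (H2) depth=5
  + 140.166.188.79/32 (H6) depth=32
  del 223.50.16.0/20 (clear depth 20)
  Q 75.95.0.45: descend 0100101101011111 ; hops seen [H6,H3] ; pick H3
  Q 89.10.5.23: descend 010 ; hops seen [H6] ; pick H6
  del 75.95.0.0/16 (clear depth 16)
  del 229.233.154.160/29 (clear depth 29)
  Q 229.233.21.67: descend 1110010111101001 ; hops seen [H6,H2,H1] ; pick H1

== LOOKUPS ==
["H6","H6","H0","H6","H0","H0","H3","H6","H1"]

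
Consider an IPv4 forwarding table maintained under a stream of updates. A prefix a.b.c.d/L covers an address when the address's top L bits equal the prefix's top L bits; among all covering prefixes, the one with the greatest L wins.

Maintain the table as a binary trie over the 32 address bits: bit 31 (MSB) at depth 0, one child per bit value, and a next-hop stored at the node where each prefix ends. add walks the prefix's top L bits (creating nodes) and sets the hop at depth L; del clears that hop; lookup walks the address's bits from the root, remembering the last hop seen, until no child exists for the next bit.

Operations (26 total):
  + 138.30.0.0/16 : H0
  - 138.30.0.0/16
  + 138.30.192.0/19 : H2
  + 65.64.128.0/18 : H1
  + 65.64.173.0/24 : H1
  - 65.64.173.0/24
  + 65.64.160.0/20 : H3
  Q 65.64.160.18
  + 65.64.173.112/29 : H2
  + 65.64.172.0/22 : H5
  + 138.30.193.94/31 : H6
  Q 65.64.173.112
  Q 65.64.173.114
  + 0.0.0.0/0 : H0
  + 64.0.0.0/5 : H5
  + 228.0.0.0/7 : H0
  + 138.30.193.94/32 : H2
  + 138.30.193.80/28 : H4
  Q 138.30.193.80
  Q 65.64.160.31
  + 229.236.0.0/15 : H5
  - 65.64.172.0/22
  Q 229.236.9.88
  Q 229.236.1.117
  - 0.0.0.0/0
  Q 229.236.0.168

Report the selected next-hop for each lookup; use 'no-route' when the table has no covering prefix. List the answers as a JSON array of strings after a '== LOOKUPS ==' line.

Trace:
  + 138.30.0.0/16 (H0) depth=16
  del 138.30.0.0/16 (clear depth 16)
  + 138.30.192.0/19 (H2) depth=19
  + 65.64.128.0/18 (H1) depth=18
  + 65.64.173.0/24 (H1) depth=24
  del 65.64.173.0/24 (clear depth 24)
  + 65.64.160.0/20 (H3) depth=20
  lookup 65.64.160.18: bits 01000001010000001010 walk d0:-→d1:-→d2:-→d3:-→d4:-→d5:-→d6:-→d7:-→d8:-→d9:-→d10:-→d11:-→d12:-→d13:-→d14:-→d15:-→d16:-→d17:-→d18:H1→d19:-→d20:H3 -> H3
  + 65.64.173.112/29 (H2) depth=29
  + 65.64.172.0/22 (H5) depth=22
  + 138.30.193.94/31 (H6) depth=31
  lookup 65.64.173.112: bits 01000001010000001010110101110 walk d0:-→d1:-→d2:-→d3:-→d4:-→d5:-→d6:-→d7:-→d8:-→d9:-→d10:-→d11:-→d12:-→d13:-→d14:-→d15:-→d16:-→d17:-→d18:H1→d19:-→d20:H3→d21:-→d22:H5→d23:-→d24:-→d25:-→d26:-→d27:-→d28:-→d29:H2 -> H2
  lookup 65.64.173.114: bits 01000001010000001010110101110 walk d0:-→d1:-→d2:-→d3:-→d4:-→d5:-→d6:-→d7:-→d8:-→d9:-→d10:-→d11:-→d12:-→d13:-→d14:-→d15:-→d16:-→d17:-→d18:H1→d19:-→d20:H3→d21:-→d22:H5→d23:-→d24:-→d25:-→d26:-→d27:-→d28:-→d29:H2 -> H2
  + 0.0.0.0/0 (H0) depth=0
  + 64.0.0.0/5 (H5) depth=5
  + 228.0.0.0/7 (H0) depth=7
  + 138.30.193.94/32 (H2) depth=32
  + 138.30.193.80/28 (H4) depth=28
  lookup 138.30.193.80: bits 1000101000011110110000010101 walk d0:H0→d1:-→d2:-→d3:-→d4:-→d5:-→d6:-→d7:-→d8:-→d9:-→d10:-→d11:-→d12:-→d13:-→d14:-→d15:-→d16:-→d17:-→d18:-→d19:H2→d20:-→d21:-→d22:-→d23:-→d24:-→d25:-→d26:-→d27:-→d28:H4 -> H4
  lookup 65.64.160.31: bits 01000001010000001010 walk d0:H0→d1:-→d2:-→d3:-→d4:-→d5:H5→d6:-→d7:-→d8:-→d9:-→d10:-→d11:-→d12:-→d13:-→d14:-→d15:-→d16:-→d17:-→d18:H1→d19:-→d20:H3 -> H3
  + 229.236.0.0/15 (H5) depth=15
  del 65.64.172.0/22 (clear depth 22)
  lookup 229.236.9.88: bits 111001011110110 walk d0:H0→d1:-→d2:-→d3:-→d4:-→d5:-→d6:-→d7:H0→d8:-→d9:-→d10:-→d11:-→d12:-→d13:-→d14:-→d15:H5 -> H5
  lookup 229.236.1.117: bits 111001011110110 walk d0:H0→d1:-→d2:-→d3:-→d4:-→d5:-→d6:-→d7:H0→d8:-→d9:-→d10:-→d11:-→d12:-→d13:-→d14:-→d15:H5 -> H5
  del 0.0.0.0/0 (clear depth 0)
  lookup 229.236.0.168: bits 111001011110110 walk d0:-→d1:-→d2:-→d3:-→d4:-→d5:-→d6:-→d7:H0→d8:-→d9:-→d10:-→d11:-→d12:-→d13:-→d14:-→d15:H5 -> H5

== LOOKUPS ==
["H3","H2","H2","H4","H3","H5","H5","H5"]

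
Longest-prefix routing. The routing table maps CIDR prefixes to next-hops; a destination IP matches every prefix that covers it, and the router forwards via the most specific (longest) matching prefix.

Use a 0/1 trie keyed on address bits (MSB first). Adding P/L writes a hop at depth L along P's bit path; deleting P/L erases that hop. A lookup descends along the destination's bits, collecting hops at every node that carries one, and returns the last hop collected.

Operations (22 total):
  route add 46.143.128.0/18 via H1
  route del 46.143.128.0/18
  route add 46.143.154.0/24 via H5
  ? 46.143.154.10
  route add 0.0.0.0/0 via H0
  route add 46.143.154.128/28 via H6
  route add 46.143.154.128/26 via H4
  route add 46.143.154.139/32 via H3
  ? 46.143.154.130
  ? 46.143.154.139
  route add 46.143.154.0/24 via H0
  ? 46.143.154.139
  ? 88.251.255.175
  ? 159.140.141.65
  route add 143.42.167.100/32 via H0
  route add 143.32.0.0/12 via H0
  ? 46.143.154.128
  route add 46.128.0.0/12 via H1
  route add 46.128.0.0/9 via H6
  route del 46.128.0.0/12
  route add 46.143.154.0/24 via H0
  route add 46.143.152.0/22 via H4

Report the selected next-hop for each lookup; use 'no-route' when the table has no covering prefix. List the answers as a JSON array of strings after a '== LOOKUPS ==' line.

Apply in order:
  add 46.143.128.0/18 -> H1 at depth 18
  del 46.143.128.0/18 (clear depth 18)
  add 46.143.154.0/24 -> H5 at depth 24
  lookup 46.143.154.10: bits 001011101000111110011010 walk d0:-→d1:-→d2:-→d3:-→d4:-→d5:-→d6:-→d7:-→d8:-→d9:-→d10:-→d11:-→d12:-→d13:-→d14:-→d15:-→d16:-→d17:-→d18:-→d19:-→d20:-→d21:-→d22:-→d23:-→d24:H5 -> H5
  add 0.0.0.0/0 -> H0 at depth 0
  add 46.143.154.128/28 -> H6 at depth 28
  add 46.143.154.128/26 -> H4 at depth 26
  add 46.143.154.139/32 -> H3 at depth 32
  lookup 46.143.154.130: bits 0010111010001111100110101000 walk d0:H0→d1:-→d2:-→d3:-→d4:-→d5:-→d6:-→d7:-→d8:-→d9:-→d10:-→d11:-→d12:-→d13:-→d14:-→d15:-→d16:-→d17:-→d18:-→d19:-→d20:-→d21:-→d22:-→d23:-→d24:H5→d25:-→d26:H4→d27:-→d28:H6 -> H6
  lookup 46.143.154.139: bits 00101110100011111001101010001011 walk d0:H0→d1:-→d2:-→d3:-→d4:-→d5:-→d6:-→d7:-→d8:-→d9:-→d10:-→d11:-→d12:-→d13:-→d14:-→d15:-→d16:-→d17:-→d18:-→d19:-→d20:-→d21:-→d22:-→d23:-→d24:H5→d25:-→d26:H4→d27:-→d28:H6→d29:-→d30:-→d31:-→d32:H3 -> H3
  add 46.143.154.0/24 -> H0 at depth 24
  lookup 46.143.154.139: bits 00101110100011111001101010001011 walk d0:H0→d1:-→d2:-→d3:-→d4:-→d5:-→d6:-→d7:-→d8:-→d9:-→d10:-→d11:-→d12:-→d13:-→d14:-→d15:-→d16:-→d17:-→d18:-→d19:-→d20:-→d21:-→d22:-→d23:-→d24:H0→d25:-→d26:H4→d27:-→d28:H6→d29:-→d30:-→d31:-→d32:H3 -> H3
  lookup 88.251.255.175: bits 0 walk d0:H0→d1:- -> H0
  lookup 159.140.141.65: bits ε walk d0:H0 -> H0
  add 143.42.167.100/32 -> H0 at depth 32
  add 143.32.0.0/12 -> H0 at depth 12
  lookup 46.143.154.128: bits 0010111010001111100110101000 walk d0:H0→d1:-→d2:-→d3:-→d4:-→d5:-→d6:-→d7:-→d8:-→d9:-→d10:-→d11:-→d12:-→d13:-→d14:-→d15:-→d16:-→d17:-→d18:-→d19:-→d20:-→d21:-→d22:-→d23:-→d24:H0→d25:-→d26:H4→d27:-→d28:H6 -> H6
  add 46.128.0.0/12 -> H1 at depth 12
  add 46.128.0.0/9 -> H6 at depth 9
  del 46.128.0.0/12 (clear depth 12)
  add 46.143.154.0/24 -> H0 at depth 24
  add 46.143.152.0/22 -> H4 at depth 22

== LOOKUPS ==
["H5","H6","H3","H3","H0","H0","H6"]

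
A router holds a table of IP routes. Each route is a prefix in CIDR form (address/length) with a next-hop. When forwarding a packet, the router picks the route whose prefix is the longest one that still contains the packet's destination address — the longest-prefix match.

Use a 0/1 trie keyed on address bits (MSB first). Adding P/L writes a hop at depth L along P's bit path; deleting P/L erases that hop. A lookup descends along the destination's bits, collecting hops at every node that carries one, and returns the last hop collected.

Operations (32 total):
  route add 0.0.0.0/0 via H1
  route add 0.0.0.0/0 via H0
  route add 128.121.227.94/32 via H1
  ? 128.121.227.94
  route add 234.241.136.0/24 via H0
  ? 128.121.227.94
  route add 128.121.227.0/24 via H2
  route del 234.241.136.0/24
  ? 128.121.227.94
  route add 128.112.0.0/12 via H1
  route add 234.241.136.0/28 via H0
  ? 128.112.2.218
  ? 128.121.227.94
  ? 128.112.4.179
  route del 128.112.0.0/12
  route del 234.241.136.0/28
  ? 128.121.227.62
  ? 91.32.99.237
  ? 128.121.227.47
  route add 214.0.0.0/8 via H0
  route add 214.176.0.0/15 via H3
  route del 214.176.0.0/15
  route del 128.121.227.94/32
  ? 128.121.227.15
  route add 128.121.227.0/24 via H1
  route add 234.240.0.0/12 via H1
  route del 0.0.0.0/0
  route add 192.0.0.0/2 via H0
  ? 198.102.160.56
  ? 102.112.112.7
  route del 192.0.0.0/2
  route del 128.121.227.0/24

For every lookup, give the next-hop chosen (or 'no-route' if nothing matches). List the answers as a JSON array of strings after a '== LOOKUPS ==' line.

Process each operation:
  add 0.0.0.0/0 -> H1 at depth 0
  add 0.0.0.0/0 -> H0 at depth 0
  add 128.121.227.94/32 -> H1 at depth 32
  Q 128.121.227.94: descend 10000000011110011110001101011110 ; hops seen [H0,H1] ; pick H1
  add 234.241.136.0/24 -> H0 at depth 24
  Q 128.121.227.94: descend 10000000011110011110001101011110 ; hops seen [H0,H1] ; pick H1
  add 128.121.227.0/24 -> H2 at depth 24
  del 234.241.136.0/24 (clear depth 24)
  Q 128.121.227.94: descend 10000000011110011110001101011110 ; hops seen [H0,H2,H1] ; pick H1
  add 128.112.0.0/12 -> H1 at depth 12
  add 234.241.136.0/28 -> H0 at depth 28
  Q 128.112.2.218: descend 100000000111 ; hops seen [H0,H1] ; pick H1
  Q 128.121.227.94: descend 10000000011110011110001101011110 ; hops seen [H0,H1,H2,H1] ; pick H1
  Q 128.112.4.179: descend 100000000111 ; hops seen [H0,H1] ; pick H1
  del 128.112.0.0/12 (clear depth 12)
  del 234.241.136.0/28 (clear depth 28)
  Q 128.121.227.62: descend 1000000001111001111000110 ; hops seen [H0,H2] ; pick H2
  Q 91.32.99.237: descend ε ; hops seen [H0] ; pick H0
  Q 128.121.227.47: descend 1000000001111001111000110 ; hops seen [H0,H2] ; pick H2
  add 214.0.0.0/8 -> H0 at depth 8
  add 214.176.0.0/15 -> H3 at depth 15
  del 214.176.0.0/15 (clear depth 15)
  del 128.121.227.94/32 (clear depth 32)
  Q 128.121.227.15: descend 1000000001111001111000110 ; hops seen [H0,H2] ; pick H2
  add 128.121.227.0/24 -> H1 at depth 24
  add 234.240.0.0/12 -> H1 at depth 12
  del 0.0.0.0/0 (clear depth 0)
  add 192.0.0.0/2 -> H0 at depth 2
  Q 198.102.160.56: descend 110 ; hops seen [H0] ; pick H0
  Q 102.112.112.7: descend ε ; hops seen [∅] ; pick no-route
  del 192.0.0.0/2 (clear depth 2)
  del 128.121.227.0/24 (clear depth 24)

== LOOKUPS ==
["H1","H1","H1","H1","H1","H1","H2","H0","H2","H2","H0","no-route"]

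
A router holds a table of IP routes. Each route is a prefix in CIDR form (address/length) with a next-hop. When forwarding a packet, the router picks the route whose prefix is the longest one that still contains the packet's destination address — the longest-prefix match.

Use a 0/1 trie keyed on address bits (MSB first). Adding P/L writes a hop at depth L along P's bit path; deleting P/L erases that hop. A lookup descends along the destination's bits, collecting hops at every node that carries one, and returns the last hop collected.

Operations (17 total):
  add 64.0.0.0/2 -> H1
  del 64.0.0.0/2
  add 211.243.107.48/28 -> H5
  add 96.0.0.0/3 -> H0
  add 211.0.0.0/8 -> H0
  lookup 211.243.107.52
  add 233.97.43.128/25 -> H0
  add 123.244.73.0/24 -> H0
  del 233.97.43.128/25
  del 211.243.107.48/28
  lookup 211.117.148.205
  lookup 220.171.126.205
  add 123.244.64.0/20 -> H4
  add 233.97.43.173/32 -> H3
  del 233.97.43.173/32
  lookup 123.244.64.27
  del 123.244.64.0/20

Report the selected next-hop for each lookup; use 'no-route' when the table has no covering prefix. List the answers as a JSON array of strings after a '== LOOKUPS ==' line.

Trace:
  add 64.0.0.0/2 -> H1 at depth 2
  del 64.0.0.0/2 (clear depth 2)
  add 211.243.107.48/28 -> H5 at depth 28
  add 96.0.0.0/3 -> H0 at depth 3
  add 211.0.0.0/8 -> H0 at depth 8
  lookup 211.243.107.52: bits 1101001111110011011010110011 walk d0:-→d1:-→d2:-→d3:-→d4:-→d5:-→d6:-→d7:-→d8:H0→d9:-→d10:-→d11:-→d12:-→d13:-→d14:-→d15:-→d16:-→d17:-→d18:-→d19:-→d20:-→d21:-→d22:-→d23:-→d24:-→d25:-→d26:-→d27:-→d28:H5 -> H5
  add 233.97.43.128/25 -> H0 at depth 25
  add 123.244.73.0/24 -> H0 at depth 24
  del 233.97.43.128/25 (clear depth 25)
  del 211.243.107.48/28 (clear depth 28)
  lookup 211.117.148.205: bits 11010011 walk d0:-→d1:-→d2:-→d3:-→d4:-→d5:-→d6:-→d7:-→d8:H0 -> H0
  lookup 220.171.126.205: bits 1101 walk d0:-→d1:-→d2:-→d3:-→d4:- -> no-route
  add 123.244.64.0/20 -> H4 at depth 20
  add 233.97.43.173/32 -> H3 at depth 32
  del 233.97.43.173/32 (clear depth 32)
  lookup 123.244.64.27: bits 01111011111101000100 walk d0:-→d1:-→d2:-→d3:H0→d4:-→d5:-→d6:-→d7:-→d8:-→d9:-→d10:-→d11:-→d12:-→d13:-→d14:-→d15:-→d16:-→d17:-→d18:-→d19:-→d20:H4 -> H4
  del 123.244.64.0/20 (clear depth 20)

== LOOKUPS ==
["H5","H0","no-route","H4"]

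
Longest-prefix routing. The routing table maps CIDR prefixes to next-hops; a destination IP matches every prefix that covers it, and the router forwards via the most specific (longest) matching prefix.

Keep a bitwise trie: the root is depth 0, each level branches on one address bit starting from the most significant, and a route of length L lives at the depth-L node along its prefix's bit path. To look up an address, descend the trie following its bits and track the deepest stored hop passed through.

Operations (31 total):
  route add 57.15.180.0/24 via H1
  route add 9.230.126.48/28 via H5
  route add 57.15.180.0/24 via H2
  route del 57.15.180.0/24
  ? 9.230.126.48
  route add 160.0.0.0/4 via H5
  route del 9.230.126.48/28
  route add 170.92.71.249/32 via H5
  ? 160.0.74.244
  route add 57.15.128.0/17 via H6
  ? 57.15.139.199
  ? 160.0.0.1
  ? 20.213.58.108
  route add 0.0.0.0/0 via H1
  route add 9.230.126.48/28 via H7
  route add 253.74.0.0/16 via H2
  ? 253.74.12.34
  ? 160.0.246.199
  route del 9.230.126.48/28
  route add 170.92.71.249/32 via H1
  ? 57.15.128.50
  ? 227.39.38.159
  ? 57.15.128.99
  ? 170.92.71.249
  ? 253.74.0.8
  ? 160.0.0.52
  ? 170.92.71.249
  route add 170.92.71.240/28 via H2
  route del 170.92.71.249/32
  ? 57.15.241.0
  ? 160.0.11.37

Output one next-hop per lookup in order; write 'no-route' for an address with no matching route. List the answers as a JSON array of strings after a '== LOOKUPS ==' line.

Process each operation:
  + 57.15.180.0/24 (H1) depth=24
  + 9.230.126.48/28 (H5) depth=28
  + 57.15.180.0/24 (H2) depth=24
  del 57.15.180.0/24 (clear depth 24)
  ? 9.230.126.48  path d0:-→d1:-→d2:-→d3:-→d4:-→d5:-→d6:-→d7:-→d8:-→d9:-→d10:-→d11:-→d12:-→d13:-→d14:-→d15:-→d16:-→d17:-→d18:-→d19:-→d20:-→d21:-→d22:-→d23:-→d24:-→d25:-→d26:-→d27:-→d28:H5  best=H5
  + 160.0.0.0/4 (H5) depth=4
  del 9.230.126.48/28 (clear depth 28)
  + 170.92.71.249/32 (H5) depth=32
  ? 160.0.74.244  path d0:-→d1:-→d2:-→d3:-→d4:H5  best=H5
  + 57.15.128.0/17 (H6) depth=17
  ? 57.15.139.199  path d0:-→d1:-→d2:-→d3:-→d4:-→d5:-→d6:-→d7:-→d8:-→d9:-→d10:-→d11:-→d12:-→d13:-→d14:-→d15:-→d16:-→d17:H6→d18:-  best=H6
  ? 160.0.0.1  path d0:-→d1:-→d2:-→d3:-→d4:H5  best=H5
  ? 20.213.58.108  path d0:-→d1:-→d2:-→d3:-  best=no-route
  + 0.0.0.0/0 (H1) depth=0
  + 9.230.126.48/28 (H7) depth=28
  + 253.74.0.0/16 (H2) depth=16
  ? 253.74.12.34  path d0:H1→d1:-→d2:-→d3:-→d4:-→d5:-→d6:-→d7:-→d8:-→d9:-→d10:-→d11:-→d12:-→d13:-→d14:-→d15:-→d16:H2  best=H2
  ? 160.0.246.199  path d0:H1→d1:-→d2:-→d3:-→d4:H5  best=H5
  del 9.230.126.48/28 (clear depth 28)
  + 170.92.71.249/32 (H1) depth=32
  ? 57.15.128.50  path d0:H1→d1:-→d2:-→d3:-→d4:-→d5:-→d6:-→d7:-→d8:-→d9:-→d10:-→d11:-→d12:-→d13:-→d14:-→d15:-→d16:-→d17:H6→d18:-  best=H6
  ? 227.39.38.159  path d0:H1→d1:-→d2:-→d3:-  best=H1
  ? 57.15.128.99  path d0:H1→d1:-→d2:-→d3:-→d4:-→d5:-→d6:-→d7:-→d8:-→d9:-→d10:-→d11:-→d12:-→d13:-→d14:-→d15:-→d16:-→d17:H6→d18:-  best=H6
  ? 170.92.71.249  path d0:H1→d1:-→d2:-→d3:-→d4:H5→d5:-→d6:-→d7:-→d8:-→d9:-→d10:-→d11:-→d12:-→d13:-→d14:-→d15:-→d16:-→d17:-→d18:-→d19:-→d20:-→d21:-→d22:-→d23:-→d24:-→d25:-→d26:-→d27:-→d28:-→d29:-→d30:-→d31:-→d32:H1  best=H1
  ? 253.74.0.8  path d0:H1→d1:-→d2:-→d3:-→d4:-→d5:-→d6:-→d7:-→d8:-→d9:-→d10:-→d11:-→d12:-→d13:-→d14:-→d15:-→d16:H2  best=H2
  ? 160.0.0.52  path d0:H1→d1:-→d2:-→d3:-→d4:H5  best=H5
  ? 170.92.71.249  path d0:H1→d1:-→d2:-→d3:-→d4:H5→d5:-→d6:-→d7:-→d8:-→d9:-→d10:-→d11:-→d12:-→d13:-→d14:-→d15:-→d16:-→d17:-→d18:-→d19:-→d20:-→d21:-→d22:-→d23:-→d24:-→d25:-→d26:-→d27:-→d28:-→d29:-→d30:-→d31:-→d32:H1  best=H1
  + 170.92.71.240/28 (H2) depth=28
  del 170.92.71.249/32 (clear depth 32)
  ? 57.15.241.0  path d0:H1→d1:-→d2:-→d3:-→d4:-→d5:-→d6:-→d7:-→d8:-→d9:-→d10:-→d11:-→d12:-→d13:-→d14:-→d15:-→d16:-→d17:H6  best=H6
  ? 160.0.11.37  path d0:H1→d1:-→d2:-→d3:-→d4:H5  best=H5

== LOOKUPS ==
["H5","H5","H6","H5","no-route","H2","H5","H6","H1","H6","H1","H2","H5","H1","H6","H5"]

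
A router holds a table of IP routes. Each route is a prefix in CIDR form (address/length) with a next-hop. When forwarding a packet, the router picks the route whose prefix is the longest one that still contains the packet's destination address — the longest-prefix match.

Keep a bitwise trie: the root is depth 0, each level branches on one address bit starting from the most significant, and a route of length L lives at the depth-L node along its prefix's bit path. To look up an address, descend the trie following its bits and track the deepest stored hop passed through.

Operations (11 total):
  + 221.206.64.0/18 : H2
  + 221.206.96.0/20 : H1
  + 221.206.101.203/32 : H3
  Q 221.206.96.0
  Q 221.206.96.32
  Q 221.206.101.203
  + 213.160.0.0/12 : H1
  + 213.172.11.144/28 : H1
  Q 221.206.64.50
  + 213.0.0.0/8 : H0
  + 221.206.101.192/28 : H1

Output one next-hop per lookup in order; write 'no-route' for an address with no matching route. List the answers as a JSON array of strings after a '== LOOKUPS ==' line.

Apply in order:
  add 221.206.64.0/18 -> H2 at depth 18
  add 221.206.96.0/20 -> H1 at depth 20
  add 221.206.101.203/32 -> H3 at depth 32
  ? 221.206.96.0  path d0:-→d1:-→d2:-→d3:-→d4:-→d5:-→d6:-→d7:-→d8:-→d9:-→d10:-→d11:-→d12:-→d13:-→d14:-→d15:-→d16:-→d17:-→d18:H2→d19:-→d20:H1→d21:-  best=H1
  ? 221.206.96.32  path d0:-→d1:-→d2:-→d3:-→d4:-→d5:-→d6:-→d7:-→d8:-→d9:-→d10:-→d11:-→d12:-→d13:-→d14:-→d15:-→d16:-→d17:-→d18:H2→d19:-→d20:H1→d21:-  best=H1
  ? 221.206.101.203  path d0:-→d1:-→d2:-→d3:-→d4:-→d5:-→d6:-→d7:-→d8:-→d9:-→d10:-→d11:-→d12:-→d13:-→d14:-→d15:-→d16:-→d17:-→d18:H2→d19:-→d20:H1→d21:-→d22:-→d23:-→d24:-→d25:-→d26:-→d27:-→d28:-→d29:-→d30:-→d31:-→d32:H3  best=H3
  add 213.160.0.0/12 -> H1 at depth 12
  add 213.172.11.144/28 -> H1 at depth 28
  ? 221.206.64.50  path d0:-→d1:-→d2:-→d3:-→d4:-→d5:-→d6:-→d7:-→d8:-→d9:-→d10:-→d11:-→d12:-→d13:-→d14:-→d15:-→d16:-→d17:-→d18:H2  best=H2
  add 213.0.0.0/8 -> H0 at depth 8
  add 221.206.101.192/28 -> H1 at depth 28

== LOOKUPS ==
["H1","H1","H3","H2"]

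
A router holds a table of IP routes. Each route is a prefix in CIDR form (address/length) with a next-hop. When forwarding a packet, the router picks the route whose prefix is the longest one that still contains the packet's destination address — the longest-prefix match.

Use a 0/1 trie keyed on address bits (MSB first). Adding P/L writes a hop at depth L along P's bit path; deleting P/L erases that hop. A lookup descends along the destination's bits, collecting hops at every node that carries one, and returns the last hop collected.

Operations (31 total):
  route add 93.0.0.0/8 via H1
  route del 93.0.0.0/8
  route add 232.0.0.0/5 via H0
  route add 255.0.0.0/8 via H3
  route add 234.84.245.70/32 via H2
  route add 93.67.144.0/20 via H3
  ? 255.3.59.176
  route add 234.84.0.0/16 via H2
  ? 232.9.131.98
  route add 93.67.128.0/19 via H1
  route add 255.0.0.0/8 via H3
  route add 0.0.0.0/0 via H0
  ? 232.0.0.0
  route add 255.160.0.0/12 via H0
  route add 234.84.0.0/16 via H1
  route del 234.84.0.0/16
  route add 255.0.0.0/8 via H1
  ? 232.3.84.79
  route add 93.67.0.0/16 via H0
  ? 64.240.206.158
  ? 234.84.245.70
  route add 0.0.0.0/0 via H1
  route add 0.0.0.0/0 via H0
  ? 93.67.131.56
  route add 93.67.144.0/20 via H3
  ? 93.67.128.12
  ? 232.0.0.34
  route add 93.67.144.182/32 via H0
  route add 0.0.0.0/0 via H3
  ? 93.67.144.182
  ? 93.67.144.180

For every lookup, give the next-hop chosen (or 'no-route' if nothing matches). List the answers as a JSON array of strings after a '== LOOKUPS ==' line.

Trace:
  add 93.0.0.0/8 -> H1 at depth 8
  - 93.0.0.0/8 clear@8
  add 232.0.0.0/5 -> H0 at depth 5
  add 255.0.0.0/8 -> H3 at depth 8
  add 234.84.245.70/32 -> H2 at depth 32
  add 93.67.144.0/20 -> H3 at depth 20
  ? 255.3.59.176  path d0:-→d1:-→d2:-→d3:-→d4:-→d5:-→d6:-→d7:-→d8:H3  best=H3
  add 234.84.0.0/16 -> H2 at depth 16
  ? 232.9.131.98  path d0:-→d1:-→d2:-→d3:-→d4:-→d5:H0→d6:-  best=H0
  add 93.67.128.0/19 -> H1 at depth 19
  add 255.0.0.0/8 -> H3 at depth 8
  add 0.0.0.0/0 -> H0 at depth 0
  ? 232.0.0.0  path d0:H0→d1:-→d2:-→d3:-→d4:-→d5:H0→d6:-  best=H0
  add 255.160.0.0/12 -> H0 at depth 12
  add 234.84.0.0/16 -> H1 at depth 16
  - 234.84.0.0/16 clear@16
  add 255.0.0.0/8 -> H1 at depth 8
  ? 232.3.84.79  path d0:H0→d1:-→d2:-→d3:-→d4:-→d5:H0→d6:-  best=H0
  add 93.67.0.0/16 -> H0 at depth 16
  ? 64.240.206.158  path d0:H0→d1:-→d2:-→d3:-  best=H0
  ? 234.84.245.70  path d0:H0→d1:-→d2:-→d3:-→d4:-→d5:H0→d6:-→d7:-→d8:-→d9:-→d10:-→d11:-→d12:-→d13:-→d14:-→d15:-→d16:-→d17:-→d18:-→d19:-→d20:-→d21:-→d22:-→d23:-→d24:-→d25:-→d26:-→d27:-→d28:-→d29:-→d30:-→d31:-→d32:H2  best=H2
  add 0.0.0.0/0 -> H1 at depth 0
  add 0.0.0.0/0 -> H0 at depth 0
  ? 93.67.131.56  path d0:H0→d1:-→d2:-→d3:-→d4:-→d5:-→d6:-→d7:-→d8:-→d9:-→d10:-→d11:-→d12:-→d13:-→d14:-→d15:-→d16:H0→d17:-→d18:-→d19:H1  best=H1
  add 93.67.144.0/20 -> H3 at depth 20
  ? 93.67.128.12  path d0:H0→d1:-→d2:-→d3:-→d4:-→d5:-→d6:-→d7:-→d8:-→d9:-→d10:-→d11:-→d12:-→d13:-→d14:-→d15:-→d16:H0→d17:-→d18:-→d19:H1  best=H1
  ? 232.0.0.34  path d0:H0→d1:-→d2:-→d3:-→d4:-→d5:H0→d6:-  best=H0
  add 93.67.144.182/32 -> H0 at depth 32
  add 0.0.0.0/0 -> H3 at depth 0
  ? 93.67.144.182  path d0:H3→d1:-→d2:-→d3:-→d4:-→d5:-→d6:-→d7:-→d8:-→d9:-→d10:-→d11:-→d12:-→d13:-→d14:-→d15:-→d16:H0→d17:-→d18:-→d19:H1→d20:H3→d21:-→d22:-→d23:-→d24:-→d25:-→d26:-→d27:-→d28:-→d29:-→d30:-→d31:-→d32:H0  best=H0
  ? 93.67.144.180  path d0:H3→d1:-→d2:-→d3:-→d4:-→d5:-→d6:-→d7:-→d8:-→d9:-→d10:-→d11:-→d12:-→d13:-→d14:-→d15:-→d16:H0→d17:-→d18:-→d19:H1→d20:H3→d21:-→d22:-→d23:-→d24:-→d25:-→d26:-→d27:-→d28:-→d29:-→d30:-  best=H3

== LOOKUPS ==
["H3","H0","H0","H0","H0","H2","H1","H1","H0","H0","H3"]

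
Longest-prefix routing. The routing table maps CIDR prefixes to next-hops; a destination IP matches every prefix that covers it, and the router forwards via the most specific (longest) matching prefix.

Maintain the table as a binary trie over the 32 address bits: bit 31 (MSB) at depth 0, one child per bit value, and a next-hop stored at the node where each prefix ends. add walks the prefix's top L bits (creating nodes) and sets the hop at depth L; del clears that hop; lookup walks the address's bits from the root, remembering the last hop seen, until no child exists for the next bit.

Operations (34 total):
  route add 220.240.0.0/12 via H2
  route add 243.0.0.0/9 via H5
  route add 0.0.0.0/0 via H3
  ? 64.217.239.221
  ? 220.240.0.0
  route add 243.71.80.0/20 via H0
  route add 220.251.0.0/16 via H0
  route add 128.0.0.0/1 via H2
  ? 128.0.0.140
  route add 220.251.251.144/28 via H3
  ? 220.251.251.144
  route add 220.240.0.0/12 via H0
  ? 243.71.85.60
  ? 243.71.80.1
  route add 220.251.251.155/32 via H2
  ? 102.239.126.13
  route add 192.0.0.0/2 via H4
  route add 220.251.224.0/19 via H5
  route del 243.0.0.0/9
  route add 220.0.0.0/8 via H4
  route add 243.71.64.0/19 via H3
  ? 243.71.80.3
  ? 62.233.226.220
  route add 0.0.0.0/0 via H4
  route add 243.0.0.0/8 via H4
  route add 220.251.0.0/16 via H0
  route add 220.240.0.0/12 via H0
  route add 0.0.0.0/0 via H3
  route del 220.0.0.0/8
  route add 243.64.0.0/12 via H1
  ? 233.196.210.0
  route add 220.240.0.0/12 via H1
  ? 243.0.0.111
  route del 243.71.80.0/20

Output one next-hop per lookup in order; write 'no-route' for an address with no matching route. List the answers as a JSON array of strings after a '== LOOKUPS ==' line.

Trace:
  add 220.240.0.0/12 -> H2 at depth 12
  add 243.0.0.0/9 -> H5 at depth 9
  add 0.0.0.0/0 -> H3 at depth 0
  lookup 64.217.239.221: bits ε walk d0:H3 -> H3
  lookup 220.240.0.0: bits 110111001111 walk d0:H3→d1:-→d2:-→d3:-→d4:-→d5:-→d6:-→d7:-→d8:-→d9:-→d10:-→d11:-→d12:H2 -> H2
  add 243.71.80.0/20 -> H0 at depth 20
  add 220.251.0.0/16 -> H0 at depth 16
  add 128.0.0.0/1 -> H2 at depth 1
  lookup 128.0.0.140: bits 1 walk d0:H3→d1:H2 -> H2
  add 220.251.251.144/28 -> H3 at depth 28
  lookup 220.251.251.144: bits 1101110011111011111110111001 walk d0:H3→d1:H2→d2:-→d3:-→d4:-→d5:-→d6:-→d7:-→d8:-→d9:-→d10:-→d11:-→d12:H2→d13:-→d14:-→d15:-→d16:H0→d17:-→d18:-→d19:-→d20:-→d21:-→d22:-→d23:-→d24:-→d25:-→d26:-→d27:-→d28:H3 -> H3
  add 220.240.0.0/12 -> H0 at depth 12
  lookup 243.71.85.60: bits 11110011010001110101 walk d0:H3→d1:H2→d2:-→d3:-→d4:-→d5:-→d6:-→d7:-→d8:-→d9:H5→d10:-→d11:-→d12:-→d13:-→d14:-→d15:-→d16:-→d17:-→d18:-→d19:-→d20:H0 -> H0
  lookup 243.71.80.1: bits 11110011010001110101 walk d0:H3→d1:H2→d2:-→d3:-→d4:-→d5:-→d6:-→d7:-→d8:-→d9:H5→d10:-→d11:-→d12:-→d13:-→d14:-→d15:-→d16:-→d17:-→d18:-→d19:-→d20:H0 -> H0
  add 220.251.251.155/32 -> H2 at depth 32
  lookup 102.239.126.13: bits ε walk d0:H3 -> H3
  add 192.0.0.0/2 -> H4 at depth 2
  add 220.251.224.0/19 -> H5 at depth 19
  - 243.0.0.0/9 clear@9
  add 220.0.0.0/8 -> H4 at depth 8
  add 243.71.64.0/19 -> H3 at depth 19
  lookup 243.71.80.3: bits 11110011010001110101 walk d0:H3→d1:H2→d2:H4→d3:-→d4:-→d5:-→d6:-→d7:-→d8:-→d9:-→d10:-→d11:-→d12:-→d13:-→d14:-→d15:-→d16:-→d17:-→d18:-→d19:H3→d20:H0 -> H0
  lookup 62.233.226.220: bits ε walk d0:H3 -> H3
  add 0.0.0.0/0 -> H4 at depth 0
  add 243.0.0.0/8 -> H4 at depth 8
  add 220.251.0.0/16 -> H0 at depth 16
  add 220.240.0.0/12 -> H0 at depth 12
  add 0.0.0.0/0 -> H3 at depth 0
  - 220.0.0.0/8 clear@8
  add 243.64.0.0/12 -> H1 at depth 12
  lookup 233.196.210.0: bits 111 walk d0:H3→d1:H2→d2:H4→d3:- -> H4
  add 220.240.0.0/12 -> H1 at depth 12
  lookup 243.0.0.111: bits 111100110 walk d0:H3→d1:H2→d2:H4→d3:-→d4:-→d5:-→d6:-→d7:-→d8:H4→d9:- -> H4
  - 243.71.80.0/20 clear@20

== LOOKUPS ==
["H3","H2","H2","H3","H0","H0","H3","H0","H3","H4","H4"]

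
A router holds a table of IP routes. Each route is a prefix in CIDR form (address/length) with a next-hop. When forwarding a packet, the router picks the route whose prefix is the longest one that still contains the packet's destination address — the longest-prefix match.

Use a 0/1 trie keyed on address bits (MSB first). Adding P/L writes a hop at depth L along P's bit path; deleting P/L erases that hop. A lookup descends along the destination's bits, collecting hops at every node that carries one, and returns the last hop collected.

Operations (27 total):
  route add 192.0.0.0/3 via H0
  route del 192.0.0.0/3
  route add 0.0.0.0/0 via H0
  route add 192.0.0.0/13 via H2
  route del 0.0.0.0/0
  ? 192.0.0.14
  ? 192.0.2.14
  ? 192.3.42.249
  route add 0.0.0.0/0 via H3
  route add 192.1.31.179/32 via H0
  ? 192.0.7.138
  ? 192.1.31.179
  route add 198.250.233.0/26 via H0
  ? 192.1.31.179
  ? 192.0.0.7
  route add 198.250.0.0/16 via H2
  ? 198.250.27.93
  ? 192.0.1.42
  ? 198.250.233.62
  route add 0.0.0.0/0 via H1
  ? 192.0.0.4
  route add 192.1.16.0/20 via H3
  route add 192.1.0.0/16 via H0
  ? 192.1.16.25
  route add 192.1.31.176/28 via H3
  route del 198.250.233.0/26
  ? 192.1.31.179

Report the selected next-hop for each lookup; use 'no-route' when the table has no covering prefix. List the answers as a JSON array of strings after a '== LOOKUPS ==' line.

Trace:
  + 192.0.0.0/3 (H0) depth=3
  del 192.0.0.0/3 (clear depth 3)
  + 0.0.0.0/0 (H0) depth=0
  + 192.0.0.0/13 (H2) depth=13
  del 0.0.0.0/0 (clear depth 0)
  lookup 192.0.0.14: bits 1100000000000 walk d0:-→d1:-→d2:-→d3:-→d4:-→d5:-→d6:-→d7:-→d8:-→d9:-→d10:-→d11:-→d12:-→d13:H2 -> H2
  lookup 192.0.2.14: bits 1100000000000 walk d0:-→d1:-→d2:-→d3:-→d4:-→d5:-→d6:-→d7:-→d8:-→d9:-→d10:-→d11:-→d12:-→d13:H2 -> H2
  lookup 192.3.42.249: bits 1100000000000 walk d0:-→d1:-→d2:-→d3:-→d4:-→d5:-→d6:-→d7:-→d8:-→d9:-→d10:-→d11:-→d12:-→d13:H2 -> H2
  + 0.0.0.0/0 (H3) depth=0
  + 192.1.31.179/32 (H0) depth=32
  lookup 192.0.7.138: bits 110000000000000 walk d0:H3→d1:-→d2:-→d3:-→d4:-→d5:-→d6:-→d7:-→d8:-→d9:-→d10:-→d11:-→d12:-→d13:H2→d14:-→d15:- -> H2
  lookup 192.1.31.179: bits 11000000000000010001111110110011 walk d0:H3→d1:-→d2:-→d3:-→d4:-→d5:-→d6:-→d7:-→d8:-→d9:-→d10:-→d11:-→d12:-→d13:H2→d14:-→d15:-→d16:-→d17:-→d18:-→d19:-→d20:-→d21:-→d22:-→d23:-→d24:-→d25:-→d26:-→d27:-→d28:-→d29:-→d30:-→d31:-→d32:H0 -> H0
  + 198.250.233.0/26 (H0) depth=26
  lookup 192.1.31.179: bits 11000000000000010001111110110011 walk d0:H3→d1:-→d2:-→d3:-→d4:-→d5:-→d6:-→d7:-→d8:-→d9:-→d10:-→d11:-→d12:-→d13:H2→d14:-→d15:-→d16:-→d17:-→d18:-→d19:-→d20:-→d21:-→d22:-→d23:-→d24:-→d25:-→d26:-→d27:-→d28:-→d29:-→d30:-→d31:-→d32:H0 -> H0
  lookup 192.0.0.7: bits 110000000000000 walk d0:H3→d1:-→d2:-→d3:-→d4:-→d5:-→d6:-→d7:-→d8:-→d9:-→d10:-→d11:-→d12:-→d13:H2→d14:-→d15:- -> H2
  + 198.250.0.0/16 (H2) depth=16
  lookup 198.250.27.93: bits 1100011011111010 walk d0:H3→d1:-→d2:-→d3:-→d4:-→d5:-→d6:-→d7:-→d8:-→d9:-→d10:-→d11:-→d12:-→d13:-→d14:-→d15:-→d16:H2 -> H2
  lookup 192.0.1.42: bits 110000000000000 walk d0:H3→d1:-→d2:-→d3:-→d4:-→d5:-→d6:-→d7:-→d8:-→d9:-→d10:-→d11:-→d12:-→d13:H2→d14:-→d15:- -> H2
  lookup 198.250.233.62: bits 11000110111110101110100100 walk d0:H3→d1:-→d2:-→d3:-→d4:-→d5:-→d6:-→d7:-→d8:-→d9:-→d10:-→d11:-→d12:-→d13:-→d14:-→d15:-→d16:H2→d17:-→d18:-→d19:-→d20:-→d21:-→d22:-→d23:-→d24:-→d25:-→d26:H0 -> H0
  + 0.0.0.0/0 (H1) depth=0
  lookup 192.0.0.4: bits 110000000000000 walk d0:H1→d1:-→d2:-→d3:-→d4:-→d5:-→d6:-→d7:-→d8:-→d9:-→d10:-→d11:-→d12:-→d13:H2→d14:-→d15:- -> H2
  + 192.1.16.0/20 (H3) depth=20
  + 192.1.0.0/16 (H0) depth=16
  lookup 192.1.16.25: bits 11000000000000010001 walk d0:H1→d1:-→d2:-→d3:-→d4:-→d5:-→d6:-→d7:-→d8:-→d9:-→d10:-→d11:-→d12:-→d13:H2→d14:-→d15:-→d16:H0→d17:-→d18:-→d19:-→d20:H3 -> H3
  + 192.1.31.176/28 (H3) depth=28
  del 198.250.233.0/26 (clear depth 26)
  lookup 192.1.31.179: bits 11000000000000010001111110110011 walk d0:H1→d1:-→d2:-→d3:-→d4:-→d5:-→d6:-→d7:-→d8:-→d9:-→d10:-→d11:-→d12:-→d13:H2→d14:-→d15:-→d16:H0→d17:-→d18:-→d19:-→d20:H3→d21:-→d22:-→d23:-→d24:-→d25:-→d26:-→d27:-→d28:H3→d29:-→d30:-→d31:-→d32:H0 -> H0

== LOOKUPS ==
["H2","H2","H2","H2","H0","H0","H2","H2","H2","H0","H2","H3","H0"]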